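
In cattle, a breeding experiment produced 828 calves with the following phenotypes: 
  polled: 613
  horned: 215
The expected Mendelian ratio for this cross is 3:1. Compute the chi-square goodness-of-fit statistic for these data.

Expected counts for N = 828 under a 3:1 ratio (total parts = 4):
  polled: 828 × 3/4 = 621
  horned: 828 × 1/4 = 207
χ² = Σ (O − E)² / E
  polled: (613 − 621)² / 621 = 0.1031
  horned: (215 − 207)² / 207 = 0.3092
χ² = 0.1031 + 0.3092 = 0.4123 ≈ 0.412

0.412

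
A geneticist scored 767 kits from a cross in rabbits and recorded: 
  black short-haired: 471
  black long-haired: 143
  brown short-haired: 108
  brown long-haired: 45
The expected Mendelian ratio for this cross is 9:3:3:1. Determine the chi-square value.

The 9:3:3:1 ratio has 16 parts, so with N = 767 the expected counts are:
  black short-haired: 767 × 9/16 = 431.4375
  black long-haired: 767 × 3/16 = 143.8125
  brown short-haired: 767 × 3/16 = 143.8125
  brown long-haired: 767 × 1/16 = 47.9375
χ² = Σ (O − E)² / E
  black short-haired: (471 − 431.4375)² / 431.4375 = 3.6279
  black long-haired: (143 − 143.8125)² / 143.8125 = 0.0046
  brown short-haired: (108 − 143.8125)² / 143.8125 = 8.9181
  brown long-haired: (45 − 47.9375)² / 47.9375 = 0.1800
χ² = 3.6279 + 0.0046 + 8.9181 + 0.1800 = 12.7306 ≈ 12.731

12.731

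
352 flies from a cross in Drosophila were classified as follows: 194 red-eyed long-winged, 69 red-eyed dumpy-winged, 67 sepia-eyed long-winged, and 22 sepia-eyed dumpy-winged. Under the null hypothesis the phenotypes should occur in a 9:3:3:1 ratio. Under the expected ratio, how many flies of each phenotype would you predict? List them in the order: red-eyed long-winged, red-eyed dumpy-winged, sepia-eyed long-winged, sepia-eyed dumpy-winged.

198, 66, 66, 22

The 9:3:3:1 ratio has 16 parts, so with N = 352 the expected counts are:
  red-eyed long-winged: 352 × 9/16 = 198
  red-eyed dumpy-winged: 352 × 3/16 = 66
  sepia-eyed long-winged: 352 × 3/16 = 66
  sepia-eyed dumpy-winged: 352 × 1/16 = 22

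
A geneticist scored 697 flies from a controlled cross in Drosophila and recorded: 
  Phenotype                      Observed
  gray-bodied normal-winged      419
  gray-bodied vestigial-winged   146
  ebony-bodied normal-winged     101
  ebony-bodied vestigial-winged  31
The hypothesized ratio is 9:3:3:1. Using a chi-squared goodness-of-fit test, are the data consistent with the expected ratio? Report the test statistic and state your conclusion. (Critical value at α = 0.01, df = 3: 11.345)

Under the 9:3:3:1 hypothesis (Σ ratio = 16, N = 697):
  gray-bodied normal-winged: 697 × 9/16 = 392.0625
  gray-bodied vestigial-winged: 697 × 3/16 = 130.6875
  ebony-bodied normal-winged: 697 × 3/16 = 130.6875
  ebony-bodied vestigial-winged: 697 × 1/16 = 43.5625
χ² = Σ (O − E)² / E
  gray-bodied normal-winged: (419 − 392.0625)² / 392.0625 = 1.8508
  gray-bodied vestigial-winged: (146 − 130.6875)² / 130.6875 = 1.7941
  ebony-bodied normal-winged: (101 − 130.6875)² / 130.6875 = 6.7439
  ebony-bodied vestigial-winged: (31 − 43.5625)² / 43.5625 = 3.6228
χ² = 1.8508 + 1.7941 + 6.7439 + 3.6228 = 14.0116 ≈ 14.012
Degrees of freedom = 4 − 1 = 3; critical value at α = 0.01 is 11.345.
Since 14.012 > 11.345, we reject the null hypothesis — the data do not fit the 9:3:3:1 ratio.

14.012; not consistent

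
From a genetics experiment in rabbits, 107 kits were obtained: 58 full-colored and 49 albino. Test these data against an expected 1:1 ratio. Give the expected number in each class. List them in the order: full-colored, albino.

Total ratio parts = 2. Expected numbers out of 107:
  full-colored: 107 × 1/2 = 53.5
  albino: 107 × 1/2 = 53.5

53.5, 53.5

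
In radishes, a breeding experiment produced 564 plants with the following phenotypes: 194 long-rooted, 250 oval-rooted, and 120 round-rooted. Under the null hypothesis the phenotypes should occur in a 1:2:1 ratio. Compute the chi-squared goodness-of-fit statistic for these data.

26.681

Total ratio parts = 4. Expected numbers out of 564:
  long-rooted: 564 × 1/4 = 141
  oval-rooted: 564 × 2/4 = 282
  round-rooted: 564 × 1/4 = 141
χ² = Σ (O − E)² / E
  long-rooted: (194 − 141)² / 141 = 19.9220
  oval-rooted: (250 − 282)² / 282 = 3.6312
  round-rooted: (120 − 141)² / 141 = 3.1277
χ² = 19.9220 + 3.6312 + 3.1277 = 26.6809 ≈ 26.681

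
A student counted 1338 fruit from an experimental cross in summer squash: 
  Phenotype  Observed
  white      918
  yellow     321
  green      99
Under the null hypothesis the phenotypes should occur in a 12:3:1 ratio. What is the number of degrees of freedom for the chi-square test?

A goodness-of-fit test with 3 phenotype classes has df = 3 − 1 = 2.

2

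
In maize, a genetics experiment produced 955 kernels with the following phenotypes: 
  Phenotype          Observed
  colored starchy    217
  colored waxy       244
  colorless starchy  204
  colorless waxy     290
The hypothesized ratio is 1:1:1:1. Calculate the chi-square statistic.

18.156

Expected counts for N = 955 under a 1:1:1:1 ratio (total parts = 4):
  colored starchy: 955 × 1/4 = 238.75
  colored waxy: 955 × 1/4 = 238.75
  colorless starchy: 955 × 1/4 = 238.75
  colorless waxy: 955 × 1/4 = 238.75
χ² = Σ (O − E)² / E
  colored starchy: (217 − 238.75)² / 238.75 = 1.9814
  colored waxy: (244 − 238.75)² / 238.75 = 0.1154
  colorless starchy: (204 − 238.75)² / 238.75 = 5.0579
  colorless waxy: (290 − 238.75)² / 238.75 = 11.0013
χ² = 1.9814 + 0.1154 + 5.0579 + 11.0013 = 18.156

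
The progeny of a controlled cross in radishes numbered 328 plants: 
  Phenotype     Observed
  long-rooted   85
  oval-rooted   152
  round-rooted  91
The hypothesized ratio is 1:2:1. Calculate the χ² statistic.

1.976

Under the 1:2:1 hypothesis (Σ ratio = 4, N = 328):
  long-rooted: 328 × 1/4 = 82
  oval-rooted: 328 × 2/4 = 164
  round-rooted: 328 × 1/4 = 82
χ² = Σ (O − E)² / E
  long-rooted: (85 − 82)² / 82 = 0.1098
  oval-rooted: (152 − 164)² / 164 = 0.8780
  round-rooted: (91 − 82)² / 82 = 0.9878
χ² = 0.1098 + 0.8780 + 0.9878 = 1.9756 ≈ 1.976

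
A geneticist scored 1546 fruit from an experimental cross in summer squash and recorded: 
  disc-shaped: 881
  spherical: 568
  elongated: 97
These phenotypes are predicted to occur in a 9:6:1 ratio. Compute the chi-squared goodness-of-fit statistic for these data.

Total ratio parts = 16. Expected numbers out of 1546:
  disc-shaped: 1546 × 9/16 = 869.625
  spherical: 1546 × 6/16 = 579.75
  elongated: 1546 × 1/16 = 96.625
χ² = Σ (O − E)² / E
  disc-shaped: (881 − 869.625)² / 869.625 = 0.1488
  spherical: (568 − 579.75)² / 579.75 = 0.2381
  elongated: (97 − 96.625)² / 96.625 = 0.0015
χ² = 0.1488 + 0.2381 + 0.0015 = 0.3884 ≈ 0.388

0.388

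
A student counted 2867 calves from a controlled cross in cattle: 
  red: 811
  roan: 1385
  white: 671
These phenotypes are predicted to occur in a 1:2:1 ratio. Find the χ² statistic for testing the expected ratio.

Under the 1:2:1 hypothesis (Σ ratio = 4, N = 2867):
  red: 2867 × 1/4 = 716.75
  roan: 2867 × 2/4 = 1433.5
  white: 2867 × 1/4 = 716.75
χ² = Σ (O − E)² / E
  red: (811 − 716.75)² / 716.75 = 12.3935
  roan: (1385 − 1433.5)² / 1433.5 = 1.6409
  white: (671 − 716.75)² / 716.75 = 2.9202
χ² = 12.3935 + 1.6409 + 2.9202 = 16.9546 ≈ 16.955

16.955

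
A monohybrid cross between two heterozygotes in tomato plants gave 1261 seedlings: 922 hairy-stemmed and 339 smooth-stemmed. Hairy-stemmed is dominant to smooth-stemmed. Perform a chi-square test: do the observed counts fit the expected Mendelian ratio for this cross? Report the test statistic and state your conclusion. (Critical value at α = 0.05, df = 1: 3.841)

2.386; consistent

For a monohybrid cross between heterozygotes with complete dominance, the expected phenotypic ratio is 3:1.
Expected counts for N = 1261 under a 3:1 ratio (total parts = 4):
  hairy-stemmed: 1261 × 3/4 = 945.75
  smooth-stemmed: 1261 × 1/4 = 315.25
χ² = Σ (O − E)² / E
  hairy-stemmed: (922 − 945.75)² / 945.75 = 0.5964
  smooth-stemmed: (339 − 315.25)² / 315.25 = 1.7893
χ² = 0.5964 + 1.7893 = 2.3857 ≈ 2.386
Degrees of freedom = 2 − 1 = 1; critical value at α = 0.05 is 3.841.
Since 2.386 < 3.841, we fail to reject the null hypothesis — the data are consistent with the 3:1 ratio.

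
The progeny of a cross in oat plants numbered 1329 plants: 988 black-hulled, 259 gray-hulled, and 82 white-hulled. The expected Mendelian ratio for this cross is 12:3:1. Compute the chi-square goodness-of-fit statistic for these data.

The 12:3:1 ratio has 16 parts, so with N = 1329 the expected counts are:
  black-hulled: 1329 × 12/16 = 996.75
  gray-hulled: 1329 × 3/16 = 249.1875
  white-hulled: 1329 × 1/16 = 83.0625
χ² = Σ (O − E)² / E
  black-hulled: (988 − 996.75)² / 996.75 = 0.0768
  gray-hulled: (259 − 249.1875)² / 249.1875 = 0.3864
  white-hulled: (82 − 83.0625)² / 83.0625 = 0.0136
χ² = 0.0768 + 0.3864 + 0.0136 = 0.4768 ≈ 0.477

0.477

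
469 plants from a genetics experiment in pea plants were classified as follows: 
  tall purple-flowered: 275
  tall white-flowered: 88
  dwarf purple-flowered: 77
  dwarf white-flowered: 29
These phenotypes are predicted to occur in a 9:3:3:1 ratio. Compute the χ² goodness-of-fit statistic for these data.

The 9:3:3:1 ratio has 16 parts, so with N = 469 the expected counts are:
  tall purple-flowered: 469 × 9/16 = 263.8125
  tall white-flowered: 469 × 3/16 = 87.9375
  dwarf purple-flowered: 469 × 3/16 = 87.9375
  dwarf white-flowered: 469 × 1/16 = 29.3125
χ² = Σ (O − E)² / E
  tall purple-flowered: (275 − 263.8125)² / 263.8125 = 0.4744
  tall white-flowered: (88 − 87.9375)² / 87.9375 = 0.0000
  dwarf purple-flowered: (77 − 87.9375)² / 87.9375 = 1.3604
  dwarf white-flowered: (29 − 29.3125)² / 29.3125 = 0.0033
χ² = 0.4744 + 0.0000 + 1.3604 + 0.0033 = 1.8381 ≈ 1.838

1.838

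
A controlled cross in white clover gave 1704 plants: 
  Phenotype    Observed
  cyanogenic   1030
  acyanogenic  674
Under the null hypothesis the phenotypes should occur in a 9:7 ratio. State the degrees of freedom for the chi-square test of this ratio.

A goodness-of-fit test with 2 phenotype classes has df = 2 − 1 = 1.

1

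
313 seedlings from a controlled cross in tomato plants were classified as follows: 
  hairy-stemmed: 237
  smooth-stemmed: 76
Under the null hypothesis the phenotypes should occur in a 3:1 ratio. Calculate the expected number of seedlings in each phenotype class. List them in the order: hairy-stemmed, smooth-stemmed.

234.75, 78.25

Under the 3:1 hypothesis (Σ ratio = 4, N = 313):
  hairy-stemmed: 313 × 3/4 = 234.75
  smooth-stemmed: 313 × 1/4 = 78.25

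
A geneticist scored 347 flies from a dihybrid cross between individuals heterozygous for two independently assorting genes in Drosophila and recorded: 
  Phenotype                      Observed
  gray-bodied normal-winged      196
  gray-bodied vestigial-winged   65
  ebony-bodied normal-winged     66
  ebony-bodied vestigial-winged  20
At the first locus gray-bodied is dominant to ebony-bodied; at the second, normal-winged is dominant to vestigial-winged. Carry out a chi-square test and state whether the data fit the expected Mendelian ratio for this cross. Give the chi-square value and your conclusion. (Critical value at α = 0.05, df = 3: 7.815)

0.148; consistent

A dihybrid F₂ with independent assortment and complete dominance at both loci gives a 9:3:3:1 phenotypic ratio.
Total ratio parts = 16. Expected numbers out of 347:
  gray-bodied normal-winged: 347 × 9/16 = 195.1875
  gray-bodied vestigial-winged: 347 × 3/16 = 65.0625
  ebony-bodied normal-winged: 347 × 3/16 = 65.0625
  ebony-bodied vestigial-winged: 347 × 1/16 = 21.6875
χ² = Σ (O − E)² / E
  gray-bodied normal-winged: (196 − 195.1875)² / 195.1875 = 0.0034
  gray-bodied vestigial-winged: (65 − 65.0625)² / 65.0625 = 0.0001
  ebony-bodied normal-winged: (66 − 65.0625)² / 65.0625 = 0.0135
  ebony-bodied vestigial-winged: (20 − 21.6875)² / 21.6875 = 0.1313
χ² = 0.0034 + 0.0001 + 0.0135 + 0.1313 = 0.1483 ≈ 0.148
Degrees of freedom = 4 − 1 = 3; critical value at α = 0.05 is 7.815.
Since 0.148 < 7.815, we fail to reject the null hypothesis — the data are consistent with the 9:3:3:1 ratio.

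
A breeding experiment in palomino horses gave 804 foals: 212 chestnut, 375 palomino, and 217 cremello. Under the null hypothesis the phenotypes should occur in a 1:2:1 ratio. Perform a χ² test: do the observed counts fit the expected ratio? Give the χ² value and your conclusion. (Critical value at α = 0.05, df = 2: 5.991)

3.689; consistent

The 1:2:1 ratio has 4 parts, so with N = 804 the expected counts are:
  chestnut: 804 × 1/4 = 201
  palomino: 804 × 2/4 = 402
  cremello: 804 × 1/4 = 201
χ² = Σ (O − E)² / E
  chestnut: (212 − 201)² / 201 = 0.6020
  palomino: (375 − 402)² / 402 = 1.8134
  cremello: (217 − 201)² / 201 = 1.2736
χ² = 0.6020 + 1.8134 + 1.2736 = 3.689
Degrees of freedom = 3 − 1 = 2; critical value at α = 0.05 is 5.991.
Since 3.689 < 5.991, we fail to reject the null hypothesis — the data are consistent with the 1:2:1 ratio.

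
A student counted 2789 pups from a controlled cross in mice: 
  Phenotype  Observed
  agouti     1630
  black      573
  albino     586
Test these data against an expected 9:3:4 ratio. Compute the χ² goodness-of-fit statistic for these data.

The 9:3:4 ratio has 16 parts, so with N = 2789 the expected counts are:
  agouti: 2789 × 9/16 = 1568.8125
  black: 2789 × 3/16 = 522.9375
  albino: 2789 × 4/16 = 697.25
χ² = Σ (O − E)² / E
  agouti: (1630 − 1568.8125)² / 1568.8125 = 2.3865
  black: (573 − 522.9375)² / 522.9375 = 4.7926
  albino: (586 − 697.25)² / 697.25 = 17.7505
χ² = 2.3865 + 4.7926 + 17.7505 = 24.9296 ≈ 24.930

24.930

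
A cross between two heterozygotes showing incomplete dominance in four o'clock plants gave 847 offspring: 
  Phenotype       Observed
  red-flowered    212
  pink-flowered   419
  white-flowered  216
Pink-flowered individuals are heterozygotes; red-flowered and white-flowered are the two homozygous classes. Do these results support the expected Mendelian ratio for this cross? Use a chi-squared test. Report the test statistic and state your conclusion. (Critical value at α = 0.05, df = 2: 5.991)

With incomplete dominance, a heterozygote × heterozygote cross gives a 1:2:1 phenotypic ratio.
The 1:2:1 ratio has 4 parts, so with N = 847 the expected counts are:
  red-flowered: 847 × 1/4 = 211.75
  pink-flowered: 847 × 2/4 = 423.5
  white-flowered: 847 × 1/4 = 211.75
χ² = Σ (O − E)² / E
  red-flowered: (212 − 211.75)² / 211.75 = 0.0003
  pink-flowered: (419 − 423.5)² / 423.5 = 0.0478
  white-flowered: (216 − 211.75)² / 211.75 = 0.0853
χ² = 0.0003 + 0.0478 + 0.0853 = 0.1334 ≈ 0.133
Degrees of freedom = 3 − 1 = 2; critical value at α = 0.05 is 5.991.
Since 0.133 < 5.991, we fail to reject the null hypothesis — the data are consistent with the 1:2:1 ratio.

0.133; consistent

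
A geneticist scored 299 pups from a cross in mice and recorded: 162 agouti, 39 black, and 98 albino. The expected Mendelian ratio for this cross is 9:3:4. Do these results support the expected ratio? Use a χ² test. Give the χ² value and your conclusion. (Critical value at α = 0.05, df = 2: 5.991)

12.652; not consistent

Total ratio parts = 16. Expected numbers out of 299:
  agouti: 299 × 9/16 = 168.1875
  black: 299 × 3/16 = 56.0625
  albino: 299 × 4/16 = 74.75
χ² = Σ (O − E)² / E
  agouti: (162 − 168.1875)² / 168.1875 = 0.2276
  black: (39 − 56.0625)² / 56.0625 = 5.1929
  albino: (98 − 74.75)² / 74.75 = 7.2316
χ² = 0.2276 + 5.1929 + 7.2316 = 12.6521 ≈ 12.652
Degrees of freedom = 3 − 1 = 2; critical value at α = 0.05 is 5.991.
Since 12.652 > 5.991, we reject the null hypothesis — the data do not fit the 9:3:4 ratio.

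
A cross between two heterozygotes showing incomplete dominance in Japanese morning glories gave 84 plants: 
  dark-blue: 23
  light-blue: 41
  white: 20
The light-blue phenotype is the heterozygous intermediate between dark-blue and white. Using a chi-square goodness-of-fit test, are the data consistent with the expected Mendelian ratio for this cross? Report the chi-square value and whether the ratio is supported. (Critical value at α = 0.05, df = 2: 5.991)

0.262; consistent

With incomplete dominance, a heterozygote × heterozygote cross gives a 1:2:1 phenotypic ratio.
The 1:2:1 ratio has 4 parts, so with N = 84 the expected counts are:
  dark-blue: 84 × 1/4 = 21
  light-blue: 84 × 2/4 = 42
  white: 84 × 1/4 = 21
χ² = Σ (O − E)² / E
  dark-blue: (23 − 21)² / 21 = 0.1905
  light-blue: (41 − 42)² / 42 = 0.0238
  white: (20 − 21)² / 21 = 0.0476
χ² = 0.1905 + 0.0238 + 0.0476 = 0.2619 ≈ 0.262
Degrees of freedom = 3 − 1 = 2; critical value at α = 0.05 is 5.991.
Since 0.262 < 5.991, we fail to reject the null hypothesis — the data are consistent with the 1:2:1 ratio.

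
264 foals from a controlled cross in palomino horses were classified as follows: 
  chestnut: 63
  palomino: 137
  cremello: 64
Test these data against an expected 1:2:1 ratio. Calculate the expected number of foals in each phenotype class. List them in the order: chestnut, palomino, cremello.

66, 132, 66

The 1:2:1 ratio has 4 parts, so with N = 264 the expected counts are:
  chestnut: 264 × 1/4 = 66
  palomino: 264 × 2/4 = 132
  cremello: 264 × 1/4 = 66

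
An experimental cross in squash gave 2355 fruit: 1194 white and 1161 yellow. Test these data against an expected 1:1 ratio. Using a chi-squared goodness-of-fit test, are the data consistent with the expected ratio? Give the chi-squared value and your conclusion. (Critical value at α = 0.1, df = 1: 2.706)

0.462; consistent

Total ratio parts = 2. Expected numbers out of 2355:
  white: 2355 × 1/2 = 1177.5
  yellow: 2355 × 1/2 = 1177.5
χ² = Σ (O − E)² / E
  white: (1194 − 1177.5)² / 1177.5 = 0.2312
  yellow: (1161 − 1177.5)² / 1177.5 = 0.2312
χ² = 0.2312 + 0.2312 = 0.4624 ≈ 0.462
Degrees of freedom = 2 − 1 = 1; critical value at α = 0.1 is 2.706.
Since 0.462 < 2.706, we fail to reject the null hypothesis — the data are consistent with the 1:1 ratio.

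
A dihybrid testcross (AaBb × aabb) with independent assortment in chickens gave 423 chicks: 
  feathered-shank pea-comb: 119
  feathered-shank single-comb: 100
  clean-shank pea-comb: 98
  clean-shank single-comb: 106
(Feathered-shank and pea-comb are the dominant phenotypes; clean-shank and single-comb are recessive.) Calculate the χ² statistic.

2.541

A dihybrid testcross with independent assortment gives a 1:1:1:1 ratio.
The 1:1:1:1 ratio has 4 parts, so with N = 423 the expected counts are:
  feathered-shank pea-comb: 423 × 1/4 = 105.75
  feathered-shank single-comb: 423 × 1/4 = 105.75
  clean-shank pea-comb: 423 × 1/4 = 105.75
  clean-shank single-comb: 423 × 1/4 = 105.75
χ² = Σ (O − E)² / E
  feathered-shank pea-comb: (119 − 105.75)² / 105.75 = 1.6602
  feathered-shank single-comb: (100 − 105.75)² / 105.75 = 0.3126
  clean-shank pea-comb: (98 − 105.75)² / 105.75 = 0.5680
  clean-shank single-comb: (106 − 105.75)² / 105.75 = 0.0006
χ² = 1.6602 + 0.3126 + 0.5680 + 0.0006 = 2.5414 ≈ 2.541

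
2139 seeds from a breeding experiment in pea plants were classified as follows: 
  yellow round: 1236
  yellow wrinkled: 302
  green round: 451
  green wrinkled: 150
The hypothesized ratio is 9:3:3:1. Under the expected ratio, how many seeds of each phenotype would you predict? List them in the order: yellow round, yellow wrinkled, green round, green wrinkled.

1203.1875, 401.0625, 401.0625, 133.6875

The 9:3:3:1 ratio has 16 parts, so with N = 2139 the expected counts are:
  yellow round: 2139 × 9/16 = 1203.1875
  yellow wrinkled: 2139 × 3/16 = 401.0625
  green round: 2139 × 3/16 = 401.0625
  green wrinkled: 2139 × 1/16 = 133.6875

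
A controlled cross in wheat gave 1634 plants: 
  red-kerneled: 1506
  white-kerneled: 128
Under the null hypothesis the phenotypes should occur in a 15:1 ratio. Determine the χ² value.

Expected counts for N = 1634 under a 15:1 ratio (total parts = 16):
  red-kerneled: 1634 × 15/16 = 1531.875
  white-kerneled: 1634 × 1/16 = 102.125
χ² = Σ (O − E)² / E
  red-kerneled: (1506 − 1531.875)² / 1531.875 = 0.4371
  white-kerneled: (128 − 102.125)² / 102.125 = 6.5558
χ² = 0.4371 + 6.5558 = 6.9929 ≈ 6.993

6.993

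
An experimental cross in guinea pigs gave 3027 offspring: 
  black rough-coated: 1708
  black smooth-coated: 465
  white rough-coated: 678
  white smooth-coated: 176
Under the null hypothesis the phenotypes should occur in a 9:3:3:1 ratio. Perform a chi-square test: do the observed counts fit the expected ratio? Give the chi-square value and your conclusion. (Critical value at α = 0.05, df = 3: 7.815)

40.959; not consistent

Expected counts for N = 3027 under a 9:3:3:1 ratio (total parts = 16):
  black rough-coated: 3027 × 9/16 = 1702.6875
  black smooth-coated: 3027 × 3/16 = 567.5625
  white rough-coated: 3027 × 3/16 = 567.5625
  white smooth-coated: 3027 × 1/16 = 189.1875
χ² = Σ (O − E)² / E
  black rough-coated: (1708 − 1702.6875)² / 1702.6875 = 0.0166
  black smooth-coated: (465 − 567.5625)² / 567.5625 = 18.5338
  white rough-coated: (678 − 567.5625)² / 567.5625 = 21.4892
  white smooth-coated: (176 − 189.1875)² / 189.1875 = 0.9192
χ² = 0.0166 + 18.5338 + 21.4892 + 0.9192 = 40.9588 ≈ 40.959
Degrees of freedom = 4 − 1 = 3; critical value at α = 0.05 is 7.815.
Since 40.959 > 7.815, we reject the null hypothesis — the data do not fit the 9:3:3:1 ratio.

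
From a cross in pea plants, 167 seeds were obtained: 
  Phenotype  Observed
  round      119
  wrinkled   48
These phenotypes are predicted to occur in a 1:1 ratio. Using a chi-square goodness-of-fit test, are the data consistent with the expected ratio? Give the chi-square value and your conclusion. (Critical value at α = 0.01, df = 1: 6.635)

30.186; not consistent

Under the 1:1 hypothesis (Σ ratio = 2, N = 167):
  round: 167 × 1/2 = 83.5
  wrinkled: 167 × 1/2 = 83.5
χ² = Σ (O − E)² / E
  round: (119 − 83.5)² / 83.5 = 15.0928
  wrinkled: (48 − 83.5)² / 83.5 = 15.0928
χ² = 15.0928 + 15.0928 = 30.1856 ≈ 30.186
Degrees of freedom = 2 − 1 = 1; critical value at α = 0.01 is 6.635.
Since 30.186 > 6.635, we reject the null hypothesis — the data do not fit the 1:1 ratio.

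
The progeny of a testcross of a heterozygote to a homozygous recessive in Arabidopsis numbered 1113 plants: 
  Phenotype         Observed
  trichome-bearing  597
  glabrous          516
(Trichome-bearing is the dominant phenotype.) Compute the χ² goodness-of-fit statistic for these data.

5.895

A testcross of a heterozygote (Aa × aa) gives a 1:1 phenotypic ratio.
Under the 1:1 hypothesis (Σ ratio = 2, N = 1113):
  trichome-bearing: 1113 × 1/2 = 556.5
  glabrous: 1113 × 1/2 = 556.5
χ² = Σ (O − E)² / E
  trichome-bearing: (597 − 556.5)² / 556.5 = 2.9474
  glabrous: (516 − 556.5)² / 556.5 = 2.9474
χ² = 2.9474 + 2.9474 = 5.8948 ≈ 5.895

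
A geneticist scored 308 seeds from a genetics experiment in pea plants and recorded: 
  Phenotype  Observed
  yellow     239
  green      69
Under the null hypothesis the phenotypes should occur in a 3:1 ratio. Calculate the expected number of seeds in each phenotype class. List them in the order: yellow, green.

231, 77

Total ratio parts = 4. Expected numbers out of 308:
  yellow: 308 × 3/4 = 231
  green: 308 × 1/4 = 77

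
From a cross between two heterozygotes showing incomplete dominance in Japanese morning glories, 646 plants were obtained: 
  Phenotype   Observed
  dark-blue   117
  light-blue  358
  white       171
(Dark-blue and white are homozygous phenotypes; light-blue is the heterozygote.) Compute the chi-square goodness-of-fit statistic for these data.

16.613

With incomplete dominance, a heterozygote × heterozygote cross gives a 1:2:1 phenotypic ratio.
The 1:2:1 ratio has 4 parts, so with N = 646 the expected counts are:
  dark-blue: 646 × 1/4 = 161.5
  light-blue: 646 × 2/4 = 323
  white: 646 × 1/4 = 161.5
χ² = Σ (O − E)² / E
  dark-blue: (117 − 161.5)² / 161.5 = 12.2616
  light-blue: (358 − 323)² / 323 = 3.7926
  white: (171 − 161.5)² / 161.5 = 0.5588
χ² = 12.2616 + 3.7926 + 0.5588 = 16.613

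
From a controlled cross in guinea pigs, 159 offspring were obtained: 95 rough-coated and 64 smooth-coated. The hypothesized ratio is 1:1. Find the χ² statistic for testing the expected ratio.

Expected counts for N = 159 under a 1:1 ratio (total parts = 2):
  rough-coated: 159 × 1/2 = 79.5
  smooth-coated: 159 × 1/2 = 79.5
χ² = Σ (O − E)² / E
  rough-coated: (95 − 79.5)² / 79.5 = 3.0220
  smooth-coated: (64 − 79.5)² / 79.5 = 3.0220
χ² = 3.0220 + 3.0220 = 6.044

6.044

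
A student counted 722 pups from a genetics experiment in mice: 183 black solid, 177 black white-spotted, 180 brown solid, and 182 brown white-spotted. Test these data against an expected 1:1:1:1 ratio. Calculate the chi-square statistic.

Under the 1:1:1:1 hypothesis (Σ ratio = 4, N = 722):
  black solid: 722 × 1/4 = 180.5
  black white-spotted: 722 × 1/4 = 180.5
  brown solid: 722 × 1/4 = 180.5
  brown white-spotted: 722 × 1/4 = 180.5
χ² = Σ (O − E)² / E
  black solid: (183 − 180.5)² / 180.5 = 0.0346
  black white-spotted: (177 − 180.5)² / 180.5 = 0.0679
  brown solid: (180 − 180.5)² / 180.5 = 0.0014
  brown white-spotted: (182 − 180.5)² / 180.5 = 0.0125
χ² = 0.0346 + 0.0679 + 0.0014 + 0.0125 = 0.1164 ≈ 0.116

0.116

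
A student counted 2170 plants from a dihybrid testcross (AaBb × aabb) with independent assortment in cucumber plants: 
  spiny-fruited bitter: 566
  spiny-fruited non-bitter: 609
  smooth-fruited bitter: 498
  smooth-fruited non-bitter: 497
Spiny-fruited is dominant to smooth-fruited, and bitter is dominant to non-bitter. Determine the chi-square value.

A dihybrid testcross with independent assortment gives a 1:1:1:1 ratio.
Expected counts for N = 2170 under a 1:1:1:1 ratio (total parts = 4):
  spiny-fruited bitter: 2170 × 1/4 = 542.5
  spiny-fruited non-bitter: 2170 × 1/4 = 542.5
  smooth-fruited bitter: 2170 × 1/4 = 542.5
  smooth-fruited non-bitter: 2170 × 1/4 = 542.5
χ² = Σ (O − E)² / E
  spiny-fruited bitter: (566 − 542.5)² / 542.5 = 1.0180
  spiny-fruited non-bitter: (609 − 542.5)² / 542.5 = 8.1516
  smooth-fruited bitter: (498 − 542.5)² / 542.5 = 3.6502
  smooth-fruited non-bitter: (497 − 542.5)² / 542.5 = 3.8161
χ² = 1.0180 + 8.1516 + 3.6502 + 3.8161 = 16.6359 ≈ 16.636

16.636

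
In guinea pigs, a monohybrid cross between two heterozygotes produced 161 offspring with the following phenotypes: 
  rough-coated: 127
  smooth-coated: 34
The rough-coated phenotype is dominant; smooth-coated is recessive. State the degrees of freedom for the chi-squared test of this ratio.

1

For a monohybrid cross between heterozygotes with complete dominance, the expected phenotypic ratio is 3:1.
A goodness-of-fit test with 2 phenotype classes has df = 2 − 1 = 1.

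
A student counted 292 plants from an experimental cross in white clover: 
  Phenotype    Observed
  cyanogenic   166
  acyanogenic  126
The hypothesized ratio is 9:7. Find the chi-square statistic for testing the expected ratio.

Expected counts for N = 292 under a 9:7 ratio (total parts = 16):
  cyanogenic: 292 × 9/16 = 164.25
  acyanogenic: 292 × 7/16 = 127.75
χ² = Σ (O − E)² / E
  cyanogenic: (166 − 164.25)² / 164.25 = 0.0186
  acyanogenic: (126 − 127.75)² / 127.75 = 0.0240
χ² = 0.0186 + 0.0240 = 0.0426 ≈ 0.043

0.043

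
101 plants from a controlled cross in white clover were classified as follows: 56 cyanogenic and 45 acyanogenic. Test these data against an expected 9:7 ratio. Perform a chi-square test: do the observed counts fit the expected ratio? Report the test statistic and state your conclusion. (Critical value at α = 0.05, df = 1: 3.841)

0.027; consistent

Total ratio parts = 16. Expected numbers out of 101:
  cyanogenic: 101 × 9/16 = 56.8125
  acyanogenic: 101 × 7/16 = 44.1875
χ² = Σ (O − E)² / E
  cyanogenic: (56 − 56.8125)² / 56.8125 = 0.0116
  acyanogenic: (45 − 44.1875)² / 44.1875 = 0.0149
χ² = 0.0116 + 0.0149 = 0.0265 ≈ 0.027
Degrees of freedom = 2 − 1 = 1; critical value at α = 0.05 is 3.841.
Since 0.027 < 3.841, we fail to reject the null hypothesis — the data are consistent with the 9:7 ratio.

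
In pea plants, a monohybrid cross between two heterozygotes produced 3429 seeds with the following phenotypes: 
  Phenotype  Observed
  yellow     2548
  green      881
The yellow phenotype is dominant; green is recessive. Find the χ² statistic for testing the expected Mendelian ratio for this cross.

For a monohybrid cross between heterozygotes with complete dominance, the expected phenotypic ratio is 3:1.
Expected counts for N = 3429 under a 3:1 ratio (total parts = 4):
  yellow: 3429 × 3/4 = 2571.75
  green: 3429 × 1/4 = 857.25
χ² = Σ (O − E)² / E
  yellow: (2548 − 2571.75)² / 2571.75 = 0.2193
  green: (881 − 857.25)² / 857.25 = 0.6580
χ² = 0.2193 + 0.6580 = 0.8773 ≈ 0.877

0.877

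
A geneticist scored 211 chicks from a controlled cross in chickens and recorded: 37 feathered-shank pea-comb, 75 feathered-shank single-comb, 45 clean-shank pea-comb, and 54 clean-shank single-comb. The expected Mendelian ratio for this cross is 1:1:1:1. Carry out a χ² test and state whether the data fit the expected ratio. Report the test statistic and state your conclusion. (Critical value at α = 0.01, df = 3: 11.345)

The 1:1:1:1 ratio has 4 parts, so with N = 211 the expected counts are:
  feathered-shank pea-comb: 211 × 1/4 = 52.75
  feathered-shank single-comb: 211 × 1/4 = 52.75
  clean-shank pea-comb: 211 × 1/4 = 52.75
  clean-shank single-comb: 211 × 1/4 = 52.75
χ² = Σ (O − E)² / E
  feathered-shank pea-comb: (37 − 52.75)² / 52.75 = 4.7026
  feathered-shank single-comb: (75 − 52.75)² / 52.75 = 9.3851
  clean-shank pea-comb: (45 − 52.75)² / 52.75 = 1.1386
  clean-shank single-comb: (54 − 52.75)² / 52.75 = 0.0296
χ² = 4.7026 + 9.3851 + 1.1386 + 0.0296 = 15.2559 ≈ 15.256
Degrees of freedom = 4 − 1 = 3; critical value at α = 0.01 is 11.345.
Since 15.256 > 11.345, we reject the null hypothesis — the data do not fit the 1:1:1:1 ratio.

15.256; not consistent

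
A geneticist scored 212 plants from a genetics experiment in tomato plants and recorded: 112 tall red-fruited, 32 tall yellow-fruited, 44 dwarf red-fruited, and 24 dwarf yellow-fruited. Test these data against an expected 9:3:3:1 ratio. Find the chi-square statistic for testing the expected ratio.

11.128

Total ratio parts = 16. Expected numbers out of 212:
  tall red-fruited: 212 × 9/16 = 119.25
  tall yellow-fruited: 212 × 3/16 = 39.75
  dwarf red-fruited: 212 × 3/16 = 39.75
  dwarf yellow-fruited: 212 × 1/16 = 13.25
χ² = Σ (O − E)² / E
  tall red-fruited: (112 − 119.25)² / 119.25 = 0.4408
  tall yellow-fruited: (32 − 39.75)² / 39.75 = 1.5110
  dwarf red-fruited: (44 − 39.75)² / 39.75 = 0.4544
  dwarf yellow-fruited: (24 − 13.25)² / 13.25 = 8.7217
χ² = 0.4408 + 1.5110 + 0.4544 + 8.7217 = 11.1279 ≈ 11.128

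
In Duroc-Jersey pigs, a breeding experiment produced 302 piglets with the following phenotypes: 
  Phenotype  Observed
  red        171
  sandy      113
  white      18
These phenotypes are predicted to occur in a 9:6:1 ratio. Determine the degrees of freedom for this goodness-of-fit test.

A goodness-of-fit test with 3 phenotype classes has df = 3 − 1 = 2.

2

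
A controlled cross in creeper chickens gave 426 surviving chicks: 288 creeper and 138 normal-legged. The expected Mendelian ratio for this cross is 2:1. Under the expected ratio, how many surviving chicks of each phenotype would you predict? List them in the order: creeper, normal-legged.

The 2:1 ratio has 3 parts, so with N = 426 the expected counts are:
  creeper: 426 × 2/3 = 284
  normal-legged: 426 × 1/3 = 142

284, 142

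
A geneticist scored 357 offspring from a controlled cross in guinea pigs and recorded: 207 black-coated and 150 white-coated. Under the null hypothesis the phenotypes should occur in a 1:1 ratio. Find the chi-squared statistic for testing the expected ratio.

Under the 1:1 hypothesis (Σ ratio = 2, N = 357):
  black-coated: 357 × 1/2 = 178.5
  white-coated: 357 × 1/2 = 178.5
χ² = Σ (O − E)² / E
  black-coated: (207 − 178.5)² / 178.5 = 4.5504
  white-coated: (150 − 178.5)² / 178.5 = 4.5504
χ² = 4.5504 + 4.5504 = 9.1008 ≈ 9.101

9.101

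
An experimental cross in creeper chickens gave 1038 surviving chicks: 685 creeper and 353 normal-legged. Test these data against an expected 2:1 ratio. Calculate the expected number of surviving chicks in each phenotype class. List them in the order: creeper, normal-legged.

Total ratio parts = 3. Expected numbers out of 1038:
  creeper: 1038 × 2/3 = 692
  normal-legged: 1038 × 1/3 = 346

692, 346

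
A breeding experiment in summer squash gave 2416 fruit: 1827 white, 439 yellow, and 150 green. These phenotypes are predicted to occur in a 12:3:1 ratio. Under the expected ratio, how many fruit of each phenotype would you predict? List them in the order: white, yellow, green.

1812, 453, 151

Total ratio parts = 16. Expected numbers out of 2416:
  white: 2416 × 12/16 = 1812
  yellow: 2416 × 3/16 = 453
  green: 2416 × 1/16 = 151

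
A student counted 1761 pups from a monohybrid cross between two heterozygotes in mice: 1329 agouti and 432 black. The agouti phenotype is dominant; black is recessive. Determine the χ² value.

0.206

For a monohybrid cross between heterozygotes with complete dominance, the expected phenotypic ratio is 3:1.
Total ratio parts = 4. Expected numbers out of 1761:
  agouti: 1761 × 3/4 = 1320.75
  black: 1761 × 1/4 = 440.25
χ² = Σ (O − E)² / E
  agouti: (1329 − 1320.75)² / 1320.75 = 0.0515
  black: (432 − 440.25)² / 440.25 = 0.1546
χ² = 0.0515 + 0.1546 = 0.2061 ≈ 0.206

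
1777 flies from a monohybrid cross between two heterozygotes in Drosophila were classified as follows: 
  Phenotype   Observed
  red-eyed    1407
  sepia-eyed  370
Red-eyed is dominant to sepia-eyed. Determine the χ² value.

16.546

For a monohybrid cross between heterozygotes with complete dominance, the expected phenotypic ratio is 3:1.
The 3:1 ratio has 4 parts, so with N = 1777 the expected counts are:
  red-eyed: 1777 × 3/4 = 1332.75
  sepia-eyed: 1777 × 1/4 = 444.25
χ² = Σ (O − E)² / E
  red-eyed: (1407 − 1332.75)² / 1332.75 = 4.1366
  sepia-eyed: (370 − 444.25)² / 444.25 = 12.4098
χ² = 4.1366 + 12.4098 = 16.5464 ≈ 16.546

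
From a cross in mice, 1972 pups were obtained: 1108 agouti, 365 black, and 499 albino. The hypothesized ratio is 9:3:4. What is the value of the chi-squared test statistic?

Under the 9:3:4 hypothesis (Σ ratio = 16, N = 1972):
  agouti: 1972 × 9/16 = 1109.25
  black: 1972 × 3/16 = 369.75
  albino: 1972 × 4/16 = 493
χ² = Σ (O − E)² / E
  agouti: (1108 − 1109.25)² / 1109.25 = 0.0014
  black: (365 − 369.75)² / 369.75 = 0.0610
  albino: (499 − 493)² / 493 = 0.0730
χ² = 0.0014 + 0.0610 + 0.0730 = 0.1354 ≈ 0.135

0.135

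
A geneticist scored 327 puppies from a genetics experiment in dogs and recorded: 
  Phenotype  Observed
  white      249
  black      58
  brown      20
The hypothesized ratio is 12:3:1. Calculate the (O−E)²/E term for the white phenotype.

Expected counts for N = 327 under a 12:3:1 ratio (total parts = 16):
  white: 327 × 12/16 = 245.25
  black: 327 × 3/16 = 61.3125
  brown: 327 × 1/16 = 20.4375
Contribution of white: (249 − 245.25)² / 245.25 = 0.0573

0.057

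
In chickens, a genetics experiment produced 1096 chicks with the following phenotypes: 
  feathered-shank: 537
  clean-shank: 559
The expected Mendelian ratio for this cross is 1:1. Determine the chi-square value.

The 1:1 ratio has 2 parts, so with N = 1096 the expected counts are:
  feathered-shank: 1096 × 1/2 = 548
  clean-shank: 1096 × 1/2 = 548
χ² = Σ (O − E)² / E
  feathered-shank: (537 − 548)² / 548 = 0.2208
  clean-shank: (559 − 548)² / 548 = 0.2208
χ² = 0.2208 + 0.2208 = 0.4416 ≈ 0.442

0.442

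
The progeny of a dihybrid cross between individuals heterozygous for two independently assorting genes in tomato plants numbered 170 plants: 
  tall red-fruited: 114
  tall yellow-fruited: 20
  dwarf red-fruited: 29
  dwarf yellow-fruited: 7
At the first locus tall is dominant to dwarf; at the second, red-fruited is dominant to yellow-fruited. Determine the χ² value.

A dihybrid F₂ with independent assortment and complete dominance at both loci gives a 9:3:3:1 phenotypic ratio.
Under the 9:3:3:1 hypothesis (Σ ratio = 16, N = 170):
  tall red-fruited: 170 × 9/16 = 95.625
  tall yellow-fruited: 170 × 3/16 = 31.875
  dwarf red-fruited: 170 × 3/16 = 31.875
  dwarf yellow-fruited: 170 × 1/16 = 10.625
χ² = Σ (O − E)² / E
  tall red-fruited: (114 − 95.625)² / 95.625 = 3.5309
  tall yellow-fruited: (20 − 31.875)² / 31.875 = 4.4240
  dwarf red-fruited: (29 − 31.875)² / 31.875 = 0.2593
  dwarf yellow-fruited: (7 − 10.625)² / 10.625 = 1.2368
χ² = 3.5309 + 4.4240 + 0.2593 + 1.2368 = 9.451

9.451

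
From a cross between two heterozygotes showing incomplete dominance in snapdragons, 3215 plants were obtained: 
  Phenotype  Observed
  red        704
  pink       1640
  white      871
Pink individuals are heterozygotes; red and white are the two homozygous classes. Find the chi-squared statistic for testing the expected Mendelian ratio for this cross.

With incomplete dominance, a heterozygote × heterozygote cross gives a 1:2:1 phenotypic ratio.
Total ratio parts = 4. Expected numbers out of 3215:
  red: 3215 × 1/4 = 803.75
  pink: 3215 × 2/4 = 1607.5
  white: 3215 × 1/4 = 803.75
χ² = Σ (O − E)² / E
  red: (704 − 803.75)² / 803.75 = 12.3795
  pink: (1640 − 1607.5)² / 1607.5 = 0.6571
  white: (871 − 803.75)² / 803.75 = 5.6268
χ² = 12.3795 + 0.6571 + 5.6268 = 18.6634 ≈ 18.663

18.663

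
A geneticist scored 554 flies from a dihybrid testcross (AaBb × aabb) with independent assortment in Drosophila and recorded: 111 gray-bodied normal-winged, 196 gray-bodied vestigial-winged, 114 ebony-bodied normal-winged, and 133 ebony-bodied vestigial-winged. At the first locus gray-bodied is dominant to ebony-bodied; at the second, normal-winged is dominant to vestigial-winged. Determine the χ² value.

33.884

A dihybrid testcross with independent assortment gives a 1:1:1:1 ratio.
Under the 1:1:1:1 hypothesis (Σ ratio = 4, N = 554):
  gray-bodied normal-winged: 554 × 1/4 = 138.5
  gray-bodied vestigial-winged: 554 × 1/4 = 138.5
  ebony-bodied normal-winged: 554 × 1/4 = 138.5
  ebony-bodied vestigial-winged: 554 × 1/4 = 138.5
χ² = Σ (O − E)² / E
  gray-bodied normal-winged: (111 − 138.5)² / 138.5 = 5.4603
  gray-bodied vestigial-winged: (196 − 138.5)² / 138.5 = 23.8718
  ebony-bodied normal-winged: (114 − 138.5)² / 138.5 = 4.3339
  ebony-bodied vestigial-winged: (133 − 138.5)² / 138.5 = 0.2184
χ² = 5.4603 + 23.8718 + 4.3339 + 0.2184 = 33.8844 ≈ 33.884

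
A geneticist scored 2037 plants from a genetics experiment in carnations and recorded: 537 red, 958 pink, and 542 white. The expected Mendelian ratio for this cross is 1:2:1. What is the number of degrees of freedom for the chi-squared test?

2

A goodness-of-fit test with 3 phenotype classes has df = 3 − 1 = 2.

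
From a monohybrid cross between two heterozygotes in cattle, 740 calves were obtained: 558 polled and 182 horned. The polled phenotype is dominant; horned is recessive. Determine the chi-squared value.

0.065

For a monohybrid cross between heterozygotes with complete dominance, the expected phenotypic ratio is 3:1.
The 3:1 ratio has 4 parts, so with N = 740 the expected counts are:
  polled: 740 × 3/4 = 555
  horned: 740 × 1/4 = 185
χ² = Σ (O − E)² / E
  polled: (558 − 555)² / 555 = 0.0162
  horned: (182 − 185)² / 185 = 0.0486
χ² = 0.0162 + 0.0486 = 0.0648 ≈ 0.065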